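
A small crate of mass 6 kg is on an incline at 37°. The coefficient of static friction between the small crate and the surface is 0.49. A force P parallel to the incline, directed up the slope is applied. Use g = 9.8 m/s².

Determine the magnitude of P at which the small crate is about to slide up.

At impending motion up the slope, friction acts down-slope at its limit: f = μ_s N.
P is parallel to the surface, so N = m g cos θ = 47 N.
Along the incline: P = m g sin θ + μ_s N = 35.4 + 0.49×47 = 58.4 N.

P ≈ 58.4 N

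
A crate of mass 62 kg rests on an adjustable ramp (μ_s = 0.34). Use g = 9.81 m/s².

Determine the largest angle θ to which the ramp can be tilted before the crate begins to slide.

θ_max ≈ 18.8°

At the slip threshold, m g sin θ = μ_s · m g cos θ, so tan θ = μ_s.
θ_max = arctan(0.34) = 18.8°.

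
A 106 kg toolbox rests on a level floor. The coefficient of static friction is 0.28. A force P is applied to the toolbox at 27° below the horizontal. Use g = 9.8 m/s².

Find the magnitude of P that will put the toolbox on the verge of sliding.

N = m g + P sin α (the push presses the toolbox into the level floor).
At impending slip, P cos α = μ_s N = μ_s (m g + P sin α).
Solving: P (cos α − μ_s sin α) = μ_s m g → P = 0.28×1040/(cos 27° − 0.28 sin 27°) = 291/0.7639 = 381 N.

P ≈ 381 N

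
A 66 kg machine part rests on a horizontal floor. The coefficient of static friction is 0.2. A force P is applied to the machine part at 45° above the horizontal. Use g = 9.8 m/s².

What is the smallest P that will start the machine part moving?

P ≈ 152 N

N = m g − P sin α (the pull lifts the machine part).
At impending slip, P cos α = μ_s N = μ_s (m g − P sin α).
Solving: P (cos α + μ_s sin α) = μ_s m g → P = 0.2×647/(cos 45° + 0.2 sin 45°) = 129/0.8485 = 152 N.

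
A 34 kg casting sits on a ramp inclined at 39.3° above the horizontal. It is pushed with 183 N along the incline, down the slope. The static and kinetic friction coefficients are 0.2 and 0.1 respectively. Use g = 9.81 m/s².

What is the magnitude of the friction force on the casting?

f ≈ 25.8 N (up the incline)

Perpendicular to the surface, N = m g cos θ = 34·9.81·cos 39.3° = 258.1 N.
Parallel to the incline, ΣF = 0 gives f = m g sin θ + P = 211.3 + 183 = 394.3 N (up-slope positive).
Maximum static friction available: μ_s N = 0.2 × 258.1 = 51.62 N.
|394.3| exceeds 51.62 N, so the casting slips down-slope; friction is kinetic, f = μ_k N = 0.1×258.1 = 25.8 N.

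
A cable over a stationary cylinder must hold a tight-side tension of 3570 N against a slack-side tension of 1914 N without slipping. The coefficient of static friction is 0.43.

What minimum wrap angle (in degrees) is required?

β_min ≈ 83.1°

T₂/T₁ = e^{μβ} → β = ln(T₂/T₁)/μ.
β = ln(3570/1914)/0.43 = 0.6234/0.43 = 1.45 rad.
In degrees: β = 1.45 × 180/π = 83.1°.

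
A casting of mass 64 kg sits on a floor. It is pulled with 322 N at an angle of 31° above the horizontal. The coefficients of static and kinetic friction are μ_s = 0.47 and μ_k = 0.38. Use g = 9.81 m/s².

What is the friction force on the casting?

f ≈ 176 N

N = m g − P sin α = 627.8 − 322×sin 31° = 462 N.
The horizontal driving force is P cos α = 276 N, so equilibrium needs friction f = 276 N.
The static-friction limit is μ_s N = 217.1 N.
276 > 217.1 N → the casting slides; f = μ_k N = 0.38×462 = 176 N.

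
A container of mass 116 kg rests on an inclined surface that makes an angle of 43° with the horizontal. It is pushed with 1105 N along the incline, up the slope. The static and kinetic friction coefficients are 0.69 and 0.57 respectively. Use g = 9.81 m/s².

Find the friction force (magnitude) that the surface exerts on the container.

Perpendicular to the surface, N = m g cos θ = 116·9.81·cos 43° = 832.3 N.
Parallel to the incline, ΣF = 0 gives f = m g sin θ − P = 776.1 − 1105 = -328.9 N (up-slope positive).
Static friction can supply at most μ_s N = 574.3 N.
Since |-328.9| ≤ 574.3 N, static friction is sufficient; f equals the required value, not μ_s N.

f ≈ 329 N (down the incline)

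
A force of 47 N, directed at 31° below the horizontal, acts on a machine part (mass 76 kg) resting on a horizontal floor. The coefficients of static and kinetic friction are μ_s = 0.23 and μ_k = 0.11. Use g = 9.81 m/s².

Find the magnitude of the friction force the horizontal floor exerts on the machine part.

f ≈ 40.3 N

Vertical equilibrium gives N = m g + P sin α = 769.8 N.
For equilibrium, f = P cos α = 47×cos 31° = 40.29 N.
The static-friction limit is μ_s N = 177 N.
Since 40.29 N does not exceed the limit, the machine part stays at rest and f = 40.3 N.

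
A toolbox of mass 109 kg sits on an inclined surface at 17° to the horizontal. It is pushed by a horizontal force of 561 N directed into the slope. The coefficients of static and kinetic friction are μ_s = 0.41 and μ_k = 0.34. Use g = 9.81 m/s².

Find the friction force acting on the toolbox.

Normal direction: N = m g cos θ + P sin θ = 1187 N.
Along the incline, the net driving force (taking up-slope positive) is P cos θ − m g sin θ = 536.5 − 312.6 = 223.9 N, so equilibrium requires friction f = -223.9 N (down-slope).
The limit of static friction is μ_s N = 486.5 N.
Since 223.9 N is within the 486.5 N limit, the toolbox stays put and friction is exactly 224 N.

f ≈ 224 N (down the incline)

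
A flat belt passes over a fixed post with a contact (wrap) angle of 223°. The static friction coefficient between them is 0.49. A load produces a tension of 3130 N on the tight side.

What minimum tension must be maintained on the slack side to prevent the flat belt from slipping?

T_min ≈ 465 N

Capstan equation at impending slip: T_tight/T_slack = e^{μβ}.
β = 223° = 3.892 rad; e^{μβ} = e^{0.49×3.892} = 6.734.
T_slack = T_tight / e^{μβ} = 3130 / 6.734 = 465 N.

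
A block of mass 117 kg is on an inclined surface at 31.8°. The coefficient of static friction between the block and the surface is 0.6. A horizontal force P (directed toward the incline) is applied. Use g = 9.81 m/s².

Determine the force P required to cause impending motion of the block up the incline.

At impending motion up the slope, friction acts down-slope at its limit: f = μ_s N.
Perpendicular to the incline: N = m g cos θ + P sin θ.
Along the incline: P cos θ = m g sin θ + μ_s N = m g sin θ + μ_s (m g cos θ + P sin θ).
Solving, P (cos θ − μ_s sin θ) = m g (sin θ + μ_s cos θ), so P = 117×9.81×(sin 31.8° + 0.6 cos 31.8°)/(cos 31.8° − 0.6 sin 31.8°) = 1150×1.037/0.5337 = 2230 N.

P ≈ 2230 N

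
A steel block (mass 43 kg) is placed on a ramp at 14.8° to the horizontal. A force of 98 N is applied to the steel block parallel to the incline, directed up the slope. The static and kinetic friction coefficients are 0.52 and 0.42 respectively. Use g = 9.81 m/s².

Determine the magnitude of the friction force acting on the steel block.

f ≈ 9.75 N (up the incline)

Perpendicular to the surface, N = m g cos θ = 43·9.81·cos 14.8° = 407.8 N.
For equilibrium along the incline the friction force must supply f = m g sin θ − P = 107.8 − 98 = 9.755 N (positive meaning up-slope).
Maximum static friction available: μ_s N = 0.52 × 407.8 = 212.1 N.
Since |9.755| ≤ 212.1 N, no slip — friction simply equals what equilibrium demands.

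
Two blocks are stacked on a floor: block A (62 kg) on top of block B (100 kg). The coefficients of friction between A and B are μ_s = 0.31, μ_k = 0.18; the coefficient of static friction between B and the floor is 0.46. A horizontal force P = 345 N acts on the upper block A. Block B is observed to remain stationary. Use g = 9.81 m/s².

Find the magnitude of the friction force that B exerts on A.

f ≈ 109 N

The normal force B exerts on A is simply A's weight, N₁ = 608.2 N.
Maximum static friction on A from B: μ_s N₁ = 0.31×608.2 = 188.5 N.
Since P = 345 N > 188.5 N, A slides on B; the A–B friction is kinetic: f₁ = μ_k N₁ = 0.18×608.2 = 109 N.
B experiences an equal 109 N forward from A (third law). B is in equilibrium, so the floor supplies f₂ = 109 N of static friction (limit μ_s(m_A+m_B)g = 731 N, not exceeded).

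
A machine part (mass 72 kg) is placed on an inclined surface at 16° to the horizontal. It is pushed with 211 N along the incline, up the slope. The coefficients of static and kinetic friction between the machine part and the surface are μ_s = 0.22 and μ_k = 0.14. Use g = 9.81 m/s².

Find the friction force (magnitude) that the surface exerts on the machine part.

The normal reaction is N = m g cos θ = 679 N.
For equilibrium along the incline the friction force must supply f = m g sin θ − P = 194.7 − 211 = -16.31 N (positive meaning up-slope).
Maximum static friction available: μ_s N = 0.22 × 679 = 149.4 N.
Since |-16.31| ≤ 149.4 N, static friction is sufficient; f equals the required value, not μ_s N.

f ≈ 16.3 N (down the incline)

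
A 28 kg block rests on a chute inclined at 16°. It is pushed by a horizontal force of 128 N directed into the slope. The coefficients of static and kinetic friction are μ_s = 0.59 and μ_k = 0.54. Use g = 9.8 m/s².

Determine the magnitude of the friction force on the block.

f ≈ 47.4 N (down the incline)

Resolve perpendicular to the incline: N = m g cos θ + P sin θ = 28×9.8×cos 16° + 128×sin 16° = 299.1 N.
Parallel to the incline: P cos θ − m g sin θ = 123 − 75.63 = 47.41 N; the friction needed to balance this is 47.41 N acting down the slope.
Maximum static friction: μ_s N = 0.59 × 299.1 = 176.4 N.
|f_req| = 47.41 ≤ 176.4 N → the block is in equilibrium; friction equals the required value.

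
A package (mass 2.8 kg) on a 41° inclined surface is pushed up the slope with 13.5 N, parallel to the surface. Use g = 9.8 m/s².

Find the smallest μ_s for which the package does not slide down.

N = m g cos θ = 20.71 N.
Friction must make up the shortfall along the incline: f = m g sin θ − P = 18 − 13.5 = 4.502 N.
At the threshold f = μ_s N, so μ_s,min = 4.502/20.71 = 0.217.

μ_s,min ≈ 0.217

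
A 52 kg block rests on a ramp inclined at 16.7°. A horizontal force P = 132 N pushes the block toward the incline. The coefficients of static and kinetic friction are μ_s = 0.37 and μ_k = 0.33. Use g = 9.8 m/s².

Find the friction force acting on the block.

f ≈ 20 N (up the incline)

The horizontal push has a component P sin θ into the surface, so N = m g cos θ + P sin θ = 488.1 + 37.93 = 526 N.
Parallel to the incline: P cos θ − m g sin θ = 126.4 − 146.4 = -20.01 N; the friction needed to balance this is 20.01 N acting up the slope.
Maximum static friction: μ_s N = 0.37 × 526 = 194.6 N.
Since 20.01 N is within the 194.6 N limit, the block stays put and friction is exactly 20 N.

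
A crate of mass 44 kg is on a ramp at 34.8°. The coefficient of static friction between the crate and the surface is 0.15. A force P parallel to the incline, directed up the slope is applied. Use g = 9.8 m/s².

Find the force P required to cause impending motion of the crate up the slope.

P ≈ 299 N

At impending motion up the slope, friction acts down-slope at its limit: f = μ_s N.
P is parallel to the surface, so N = m g cos θ = 354 N.
Along the incline: P = m g sin θ + μ_s N = 246 + 0.15×354 = 299 N.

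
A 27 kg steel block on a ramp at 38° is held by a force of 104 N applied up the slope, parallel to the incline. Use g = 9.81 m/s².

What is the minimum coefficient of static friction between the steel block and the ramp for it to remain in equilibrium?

μ_s,min ≈ 0.283

N = m g cos θ = 208.7 N.
Friction must make up the shortfall along the incline: f = m g sin θ − P = 163.1 − 104 = 59.07 N.
At the threshold f = μ_s N, so μ_s,min = 59.07/208.7 = 0.283.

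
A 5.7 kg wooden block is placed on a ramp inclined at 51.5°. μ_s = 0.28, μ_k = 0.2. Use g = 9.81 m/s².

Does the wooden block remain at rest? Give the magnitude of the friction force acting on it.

f ≈ 6.96 N

N = m g cos θ = 34.8 N.
Down-slope weight component: m g sin θ = 43.8 N.
μ_s N = 9.75 N.
43.8 > 9.75 N, so it slides; kinetic friction f = μ_k N = 0.2×34.8 = 6.96 N.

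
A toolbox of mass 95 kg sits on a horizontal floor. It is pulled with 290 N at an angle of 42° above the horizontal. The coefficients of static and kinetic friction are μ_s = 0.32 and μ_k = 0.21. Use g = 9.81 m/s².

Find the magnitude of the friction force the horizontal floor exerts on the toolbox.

f ≈ 216 N

The vertical component of P reduces the normal force: N = m g − P sin α = 932 − 194 = 737.9 N.
For equilibrium, f = P cos α = 290×cos 42° = 215.5 N.
μ_s N = 0.32 × 737.9 = 236.1 N.
215.5 ≤ 236.1 N → static; friction equals the required 216 N.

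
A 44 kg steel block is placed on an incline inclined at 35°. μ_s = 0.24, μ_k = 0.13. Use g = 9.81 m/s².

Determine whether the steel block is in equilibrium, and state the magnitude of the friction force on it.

N = m g cos θ = 354 N.
Down-slope weight component: m g sin θ = 248 N.
μ_s N = 84.9 N.
248 > 84.9 N, so it slides; kinetic friction f = μ_k N = 0.13×354 = 46 N.

f ≈ 46 N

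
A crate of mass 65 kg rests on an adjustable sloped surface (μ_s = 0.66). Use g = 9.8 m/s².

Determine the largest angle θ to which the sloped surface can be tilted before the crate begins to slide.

θ_max ≈ 33.4°

At the slip threshold, m g sin θ = μ_s · m g cos θ, so tan θ = μ_s.
θ_max = arctan(0.66) = 33.4°.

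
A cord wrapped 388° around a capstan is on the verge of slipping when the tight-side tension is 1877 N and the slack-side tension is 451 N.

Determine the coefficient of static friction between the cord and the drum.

T₂/T₁ = e^{μβ} → μ = ln(T₂/T₁)/β.
β = 388° = 6.772 rad.
μ = ln(1877/451)/6.772 = ln(4.162)/6.772 = 0.211.

μ ≈ 0.211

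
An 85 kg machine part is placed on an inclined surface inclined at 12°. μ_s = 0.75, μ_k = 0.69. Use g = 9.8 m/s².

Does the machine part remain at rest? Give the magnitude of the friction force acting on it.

N = m g cos θ = 815 N.
Down-slope weight component: m g sin θ = 173 N.
μ_s N = 611 N.
173 ≤ 611 N, so it stays put; friction = 173 N.

f ≈ 173 N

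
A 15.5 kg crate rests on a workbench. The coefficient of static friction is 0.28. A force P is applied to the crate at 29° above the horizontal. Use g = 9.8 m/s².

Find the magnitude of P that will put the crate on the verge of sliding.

N = m g − P sin α (the pull lifts the crate).
At impending slip, P cos α = μ_s N = μ_s (m g − P sin α).
Solving: P (cos α + μ_s sin α) = μ_s m g → P = 0.28×152/(cos 29° + 0.28 sin 29°) = 42.5/1.01 = 42.1 N.

P ≈ 42.1 N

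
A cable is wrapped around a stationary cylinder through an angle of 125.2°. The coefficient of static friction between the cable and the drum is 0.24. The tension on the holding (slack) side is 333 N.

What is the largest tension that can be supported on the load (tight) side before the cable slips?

At impending slip the capstan equation gives T₂/T₁ = e^{μβ} with β in radians.
β = 125.2° × π/180 = 2.185 rad.
e^{μβ} = e^{0.24×2.185} = 1.69.
T₂ = T₁ · e^{μβ} = 333 × 1.69 = 563 N.

T_max ≈ 563 N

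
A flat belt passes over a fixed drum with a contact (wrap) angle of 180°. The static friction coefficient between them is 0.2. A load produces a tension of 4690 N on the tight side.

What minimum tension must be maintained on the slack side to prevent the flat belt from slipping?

Capstan equation at impending slip: T_tight/T_slack = e^{μβ}.
β = 180° = 3.142 rad; e^{μβ} = e^{0.2×3.142} = 1.874.
T_slack = T_tight / e^{μβ} = 4690 / 1.874 = 2500 N.

T_min ≈ 2500 N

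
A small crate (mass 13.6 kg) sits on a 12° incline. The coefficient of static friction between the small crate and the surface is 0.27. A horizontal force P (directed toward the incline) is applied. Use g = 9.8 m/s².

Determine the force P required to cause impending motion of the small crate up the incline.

At impending motion up the slope, friction acts down-slope at its limit: f = μ_s N.
Perpendicular to the incline: N = m g cos θ + P sin θ.
Along the incline: P cos θ = m g sin θ + μ_s N = m g sin θ + μ_s (m g cos θ + P sin θ).
Solving, P (cos θ − μ_s sin θ) = m g (sin θ + μ_s cos θ), so P = 13.6×9.8×(sin 12° + 0.27 cos 12°)/(cos 12° − 0.27 sin 12°) = 133×0.472/0.922 = 68.2 N.

P ≈ 68.2 N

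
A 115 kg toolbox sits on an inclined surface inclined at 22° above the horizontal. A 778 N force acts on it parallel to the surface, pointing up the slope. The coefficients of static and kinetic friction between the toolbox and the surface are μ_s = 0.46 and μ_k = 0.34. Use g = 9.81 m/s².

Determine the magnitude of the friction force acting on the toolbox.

f ≈ 355 N (down the incline)

Perpendicular to the surface, N = m g cos θ = 115·9.81·cos 22° = 1046 N.
The friction needed for equilibrium is m g sin θ − P = 422.6 − 778 = -355.4 N, measured positive up-slope.
Static friction can supply at most μ_s N = 481.2 N.
Since |-355.4| ≤ 481.2 N, static friction is sufficient; f equals the required value, not μ_s N.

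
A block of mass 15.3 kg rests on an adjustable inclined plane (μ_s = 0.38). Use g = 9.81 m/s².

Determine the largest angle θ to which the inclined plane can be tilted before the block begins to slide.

θ_max ≈ 20.8°

At the slip threshold, m g sin θ = μ_s · m g cos θ, so tan θ = μ_s.
θ_max = arctan(0.38) = 20.8°.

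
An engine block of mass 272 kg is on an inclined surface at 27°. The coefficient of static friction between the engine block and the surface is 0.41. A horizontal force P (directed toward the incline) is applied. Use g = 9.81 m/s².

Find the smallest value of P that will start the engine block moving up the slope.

At impending motion up the slope, friction acts down-slope at its limit: f = μ_s N.
Perpendicular to the incline: N = m g cos θ + P sin θ.
Along the incline: P cos θ = m g sin θ + μ_s N = m g sin θ + μ_s (m g cos θ + P sin θ).
Solving, P (cos θ − μ_s sin θ) = m g (sin θ + μ_s cos θ), so P = 272×9.81×(sin 27° + 0.41 cos 27°)/(cos 27° − 0.41 sin 27°) = 2670×0.8193/0.7049 = 3100 N.

P ≈ 3100 N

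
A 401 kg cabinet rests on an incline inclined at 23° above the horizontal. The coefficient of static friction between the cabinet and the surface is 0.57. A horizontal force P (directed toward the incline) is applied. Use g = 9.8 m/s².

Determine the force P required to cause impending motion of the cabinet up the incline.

P ≈ 5160 N

At impending motion up the slope, friction acts down-slope at its limit: f = μ_s N.
Perpendicular to the incline: N = m g cos θ + P sin θ.
Along the incline: P cos θ = m g sin θ + μ_s N = m g sin θ + μ_s (m g cos θ + P sin θ).
Solving, P (cos θ − μ_s sin θ) = m g (sin θ + μ_s cos θ), so P = 401×9.8×(sin 23° + 0.57 cos 23°)/(cos 23° − 0.57 sin 23°) = 3930×0.9154/0.6978 = 5160 N.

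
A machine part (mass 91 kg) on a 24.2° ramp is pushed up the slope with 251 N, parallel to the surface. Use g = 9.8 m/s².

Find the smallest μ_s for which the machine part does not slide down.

N = m g cos θ = 813.4 N.
Friction must make up the shortfall along the incline: f = m g sin θ − P = 365.6 − 251 = 114.6 N.
At the threshold f = μ_s N, so μ_s,min = 114.6/813.4 = 0.141.

μ_s,min ≈ 0.141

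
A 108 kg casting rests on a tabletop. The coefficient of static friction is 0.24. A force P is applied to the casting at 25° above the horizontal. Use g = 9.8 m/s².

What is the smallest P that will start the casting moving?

P ≈ 252 N

N = m g − P sin α (the pull lifts the casting).
At impending slip, P cos α = μ_s N = μ_s (m g − P sin α).
Solving: P (cos α + μ_s sin α) = μ_s m g → P = 0.24×1060/(cos 25° + 0.24 sin 25°) = 254/1.008 = 252 N.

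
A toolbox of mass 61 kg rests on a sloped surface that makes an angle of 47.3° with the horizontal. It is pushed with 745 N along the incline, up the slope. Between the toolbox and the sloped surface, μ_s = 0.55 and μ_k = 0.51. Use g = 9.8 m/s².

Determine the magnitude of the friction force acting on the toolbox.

f ≈ 207 N (down the incline)

The normal reaction is N = m g cos θ = 405.4 N.
For equilibrium along the incline the friction force must supply f = m g sin θ − P = 439.3 − 745 = -305.7 N (positive meaning up-slope).
Maximum static friction available: μ_s N = 0.55 × 405.4 = 223 N.
|-305.7| exceeds 223 N, so the toolbox slips up-slope; friction is kinetic, f = μ_k N = 0.51×405.4 = 207 N.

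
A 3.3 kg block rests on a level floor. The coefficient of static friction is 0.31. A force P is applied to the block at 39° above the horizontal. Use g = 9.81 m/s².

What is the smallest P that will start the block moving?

P ≈ 10.3 N

N = m g − P sin α (the pull lifts the block).
At impending slip, P cos α = μ_s N = μ_s (m g − P sin α).
Solving: P (cos α + μ_s sin α) = μ_s m g → P = 0.31×32.4/(cos 39° + 0.31 sin 39°) = 10/0.9722 = 10.3 N.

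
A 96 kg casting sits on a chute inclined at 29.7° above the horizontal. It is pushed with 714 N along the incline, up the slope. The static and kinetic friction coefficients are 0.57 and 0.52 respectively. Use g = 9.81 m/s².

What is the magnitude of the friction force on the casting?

f ≈ 247 N (down the incline)

The normal reaction is N = m g cos θ = 818 N.
For equilibrium along the incline the friction force must supply f = m g sin θ − P = 466.6 − 714 = -247.4 N (positive meaning up-slope).
Static friction can supply at most μ_s N = 466.3 N.
Since |-247.4| ≤ 466.3 N, static friction is sufficient; f equals the required value, not μ_s N.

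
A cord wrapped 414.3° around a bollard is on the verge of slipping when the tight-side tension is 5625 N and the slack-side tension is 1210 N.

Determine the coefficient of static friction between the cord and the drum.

T₂/T₁ = e^{μβ} → μ = ln(T₂/T₁)/β.
β = 414.3° = 7.231 rad.
μ = ln(5625/1210)/7.231 = ln(4.649)/7.231 = 0.213.

μ ≈ 0.213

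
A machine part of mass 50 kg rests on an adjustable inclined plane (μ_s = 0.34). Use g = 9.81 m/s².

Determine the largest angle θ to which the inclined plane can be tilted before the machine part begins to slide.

θ_max ≈ 18.8°

At the slip threshold, m g sin θ = μ_s · m g cos θ, so tan θ = μ_s.
θ_max = arctan(0.34) = 18.8°.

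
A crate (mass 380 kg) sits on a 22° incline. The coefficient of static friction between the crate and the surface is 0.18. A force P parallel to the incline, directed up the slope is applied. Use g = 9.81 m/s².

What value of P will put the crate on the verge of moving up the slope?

At impending motion up the slope, friction acts down-slope at its limit: f = μ_s N.
P is parallel to the surface, so N = m g cos θ = 3460 N.
Along the incline: P = m g sin θ + μ_s N = 1400 + 0.18×3460 = 2020 N.

P ≈ 2020 N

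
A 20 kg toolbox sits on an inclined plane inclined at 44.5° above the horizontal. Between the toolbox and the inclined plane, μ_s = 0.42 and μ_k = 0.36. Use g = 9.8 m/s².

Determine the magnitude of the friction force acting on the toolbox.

f ≈ 50.3 N (up the incline)

Perpendicular to the surface, N = m g cos θ = 20·9.8·cos 44.5° = 139.8 N.
Along the slope the weight component is m g sin θ = 137.4 N; friction must supply exactly this, acting up-slope.
The static-friction ceiling is μ_s N = 0.42 × 139.8 = 58.71 N.
|137.4| exceeds 58.71 N, so the toolbox slips down-slope; friction is kinetic, f = μ_k N = 0.36×139.8 = 50.3 N.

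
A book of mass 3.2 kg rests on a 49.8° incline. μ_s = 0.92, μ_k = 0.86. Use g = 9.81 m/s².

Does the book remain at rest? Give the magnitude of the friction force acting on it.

f ≈ 17.4 N

N = m g cos θ = 20.3 N.
Down-slope weight component: m g sin θ = 24 N.
μ_s N = 18.6 N.
24 > 18.6 N, so it slides; kinetic friction f = μ_k N = 0.86×20.3 = 17.4 N.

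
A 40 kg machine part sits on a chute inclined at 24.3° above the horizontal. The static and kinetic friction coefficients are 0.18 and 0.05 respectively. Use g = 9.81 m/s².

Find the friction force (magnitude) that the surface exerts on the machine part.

The normal reaction is N = m g cos θ = 357.6 N.
For equilibrium along the incline, friction must balance the weight component: f = m g sin θ = 161.5 N up the slope.
Maximum static friction available: μ_s N = 0.18 × 357.6 = 64.37 N.
Since |161.5| > 64.37 N, static friction cannot hold it; the machine part slides down the incline and kinetic friction applies: f = μ_k N = 0.05 × 357.6 = 17.9 N.

f ≈ 17.9 N (up the incline)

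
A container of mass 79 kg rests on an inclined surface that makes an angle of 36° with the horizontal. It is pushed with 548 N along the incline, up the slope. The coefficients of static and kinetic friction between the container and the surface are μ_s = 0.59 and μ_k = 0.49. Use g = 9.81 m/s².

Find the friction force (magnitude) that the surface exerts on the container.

Perpendicular to the surface, N = m g cos θ = 79·9.81·cos 36° = 627 N.
For equilibrium along the incline the friction force must supply f = m g sin θ − P = 455.5 − 548 = -92.47 N (positive meaning up-slope).
Maximum static friction available: μ_s N = 0.59 × 627 = 369.9 N.
Since |-92.47| ≤ 369.9 N, static friction is sufficient; f equals the required value, not μ_s N.

f ≈ 92.5 N (down the incline)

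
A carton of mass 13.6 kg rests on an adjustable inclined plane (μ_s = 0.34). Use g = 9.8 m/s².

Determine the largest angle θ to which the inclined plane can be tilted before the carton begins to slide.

At the slip threshold, m g sin θ = μ_s · m g cos θ, so tan θ = μ_s.
θ_max = arctan(0.34) = 18.8°.

θ_max ≈ 18.8°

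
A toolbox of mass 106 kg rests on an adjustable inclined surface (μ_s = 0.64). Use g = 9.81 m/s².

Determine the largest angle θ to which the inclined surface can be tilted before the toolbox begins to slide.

θ_max ≈ 32.6°

At the slip threshold, m g sin θ = μ_s · m g cos θ, so tan θ = μ_s.
θ_max = arctan(0.64) = 32.6°.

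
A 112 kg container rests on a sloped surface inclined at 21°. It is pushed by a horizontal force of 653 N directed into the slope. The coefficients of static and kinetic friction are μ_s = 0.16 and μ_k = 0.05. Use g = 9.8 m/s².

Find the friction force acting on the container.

Resolve perpendicular to the incline: N = m g cos θ + P sin θ = 112×9.8×cos 21° + 653×sin 21° = 1259 N.
Along the incline, the net driving force (taking up-slope positive) is P cos θ − m g sin θ = 609.6 − 393.3 = 216.3 N, so equilibrium requires friction f = -216.3 N (down-slope).
The limit of static friction is μ_s N = 201.4 N.
|f_req| = 216.3 > 201.4 N → the container slides up the incline; f = μ_k N = 0.05 × 1259 = 62.9 N.

f ≈ 62.9 N (down the incline)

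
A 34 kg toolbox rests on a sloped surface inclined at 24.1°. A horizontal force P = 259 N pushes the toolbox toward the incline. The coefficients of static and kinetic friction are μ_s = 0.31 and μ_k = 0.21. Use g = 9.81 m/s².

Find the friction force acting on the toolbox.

f ≈ 100 N (down the incline)

The horizontal push has a component P sin θ into the surface, so N = m g cos θ + P sin θ = 304.5 + 105.8 = 410.2 N.
Parallel to the incline: P cos θ − m g sin θ = 236.4 − 136.2 = 100.2 N; the friction needed to balance this is 100.2 N acting down the slope.
The limit of static friction is μ_s N = 127.2 N.
Since 100.2 N is within the 127.2 N limit, the toolbox stays put and friction is exactly 100 N.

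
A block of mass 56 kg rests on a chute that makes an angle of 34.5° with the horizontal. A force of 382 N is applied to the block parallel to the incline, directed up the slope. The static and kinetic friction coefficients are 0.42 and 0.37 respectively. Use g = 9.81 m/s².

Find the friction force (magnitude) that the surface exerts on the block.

Normal force: N = m g cos θ = 56 × 9.81 × cos 34.5° = 452.7 N.
Parallel to the incline, ΣF = 0 gives f = m g sin θ − P = 311.2 − 382 = -70.84 N (up-slope positive).
Maximum static friction available: μ_s N = 0.42 × 452.7 = 190.2 N.
Since |-70.84| ≤ 190.2 N, no slip — friction simply equals what equilibrium demands.

f ≈ 70.8 N (down the incline)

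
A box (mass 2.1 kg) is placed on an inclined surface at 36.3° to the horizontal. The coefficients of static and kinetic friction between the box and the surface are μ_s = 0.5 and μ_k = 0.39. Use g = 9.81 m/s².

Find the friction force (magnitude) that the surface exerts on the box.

Normal force: N = m g cos θ = 2.1 × 9.81 × cos 36.3° = 16.6 N.
Along the slope the weight component is m g sin θ = 12.2 N; friction must supply exactly this, acting up-slope.
Maximum static friction available: μ_s N = 0.5 × 16.6 = 8.301 N.
Since |12.2| > 8.301 N, static friction cannot hold it; the box slides down the incline and kinetic friction applies: f = μ_k N = 0.39 × 16.6 = 6.48 N.

f ≈ 6.48 N (up the incline)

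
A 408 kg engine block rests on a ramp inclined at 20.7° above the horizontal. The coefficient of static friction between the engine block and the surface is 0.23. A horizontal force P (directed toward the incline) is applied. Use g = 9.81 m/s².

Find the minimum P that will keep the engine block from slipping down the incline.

P_min ≈ 545 N

The engine block tends to slide down (tan θ > μ_s), so at the point of impending slip friction acts up-slope at its limit: f = μ_s N.
Perpendicular to the incline: N = m g cos θ + P sin θ.
Along the incline: P cos θ + μ_s N = m g sin θ, i.e. P cos θ + μ_s (m g cos θ + P sin θ) = m g sin θ.
Solving, P (cos θ + μ_s sin θ) = m g (sin θ − μ_s cos θ), so P = 4000×0.1383/1.017 = 545 N.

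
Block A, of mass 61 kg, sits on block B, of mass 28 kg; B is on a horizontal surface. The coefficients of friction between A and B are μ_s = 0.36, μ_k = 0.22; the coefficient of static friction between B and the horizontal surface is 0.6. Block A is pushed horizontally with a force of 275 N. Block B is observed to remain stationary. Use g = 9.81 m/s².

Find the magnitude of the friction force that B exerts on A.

The normal force B exerts on A is simply A's weight, N₁ = 598.4 N.
So the A–B interface can sustain at most μ_s N₁ = 215.4 N of static friction.
P = 275 N exceeds that limit, so A slips over B and the interface friction becomes kinetic: f₁ = μ_k N₁ = 0.22×598.4 = 132 N.
By Newton's third law B feels 132 N forward from A. With B stationary, the floor's static friction on B balances it: f₂ = 132 N (well within μ_s(m_A+m_B)g = 523.9 N).

f ≈ 132 N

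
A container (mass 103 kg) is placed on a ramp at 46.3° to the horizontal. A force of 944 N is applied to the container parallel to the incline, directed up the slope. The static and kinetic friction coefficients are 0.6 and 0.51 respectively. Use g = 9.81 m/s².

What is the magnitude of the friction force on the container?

f ≈ 213 N (down the incline)

Normal force: N = m g cos θ = 103 × 9.81 × cos 46.3° = 698.1 N.
For equilibrium along the incline the friction force must supply f = m g sin θ − P = 730.5 − 944 = -213.5 N (positive meaning up-slope).
Static friction can supply at most μ_s N = 418.9 N.
Since |-213.5| ≤ 418.9 N, the container remains in static equilibrium and friction takes exactly the required value.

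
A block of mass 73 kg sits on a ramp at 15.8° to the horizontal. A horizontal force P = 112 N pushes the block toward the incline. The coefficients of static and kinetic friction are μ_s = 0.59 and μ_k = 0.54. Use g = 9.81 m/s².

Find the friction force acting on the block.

f ≈ 87.2 N (up the incline)

Resolve perpendicular to the incline: N = m g cos θ + P sin θ = 73×9.81×cos 15.8° + 112×sin 15.8° = 719.6 N.
Along the incline, the net driving force (taking up-slope positive) is P cos θ − m g sin θ = 107.8 − 195 = -87.22 N, so equilibrium requires friction f = 87.22 N (up-slope).
Maximum static friction: μ_s N = 0.59 × 719.6 = 424.5 N.
|f_req| = 87.22 ≤ 424.5 N → the block is in equilibrium; friction equals the required value.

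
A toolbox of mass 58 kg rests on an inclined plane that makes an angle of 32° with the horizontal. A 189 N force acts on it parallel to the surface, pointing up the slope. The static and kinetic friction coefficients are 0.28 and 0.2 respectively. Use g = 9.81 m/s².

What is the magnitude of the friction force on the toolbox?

Normal force: N = m g cos θ = 58 × 9.81 × cos 32° = 482.5 N.
The friction needed for equilibrium is m g sin θ − P = 301.5 − 189 = 112.5 N, measured positive up-slope.
Static friction can supply at most μ_s N = 135.1 N.
Since |112.5| ≤ 135.1 N, static friction is sufficient; f equals the required value, not μ_s N.

f ≈ 113 N (up the incline)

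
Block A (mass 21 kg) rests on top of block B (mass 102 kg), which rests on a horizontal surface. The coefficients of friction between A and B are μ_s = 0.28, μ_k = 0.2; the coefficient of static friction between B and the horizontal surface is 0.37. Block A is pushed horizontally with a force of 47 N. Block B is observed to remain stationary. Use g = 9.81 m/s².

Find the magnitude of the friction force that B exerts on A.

f ≈ 47 N

Between the blocks, N₁ = m_A g = 206 N.
So the A–B interface can sustain at most μ_s N₁ = 57.68 N of static friction.
P = 47 N is within that limit, so A and B move together (both at rest); the A–B friction is simply f₁ = P = 47 N.
B experiences an equal 47 N forward from A (third law). B is in equilibrium, so the floor supplies f₂ = 47 N of static friction (limit μ_s(m_A+m_B)g = 446.5 N, not exceeded).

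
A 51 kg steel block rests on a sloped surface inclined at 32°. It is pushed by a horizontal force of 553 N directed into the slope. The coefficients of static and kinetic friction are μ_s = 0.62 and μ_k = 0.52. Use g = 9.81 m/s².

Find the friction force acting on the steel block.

Normal direction: N = m g cos θ + P sin θ = 717.3 N.
Along the incline, the net driving force (taking up-slope positive) is P cos θ − m g sin θ = 469 − 265.1 = 203.8 N, so equilibrium requires friction f = -203.8 N (down-slope).
The limit of static friction is μ_s N = 444.7 N.
Since 203.8 N is within the 444.7 N limit, the steel block stays put and friction is exactly 204 N.

f ≈ 204 N (down the incline)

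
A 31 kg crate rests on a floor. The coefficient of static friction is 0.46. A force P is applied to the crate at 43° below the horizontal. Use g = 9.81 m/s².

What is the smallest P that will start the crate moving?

N = m g + P sin α (the push presses the crate into the floor).
At impending slip, P cos α = μ_s N = μ_s (m g + P sin α).
Solving: P (cos α − μ_s sin α) = μ_s m g → P = 0.46×304/(cos 43° − 0.46 sin 43°) = 140/0.4176 = 335 N.

P ≈ 335 N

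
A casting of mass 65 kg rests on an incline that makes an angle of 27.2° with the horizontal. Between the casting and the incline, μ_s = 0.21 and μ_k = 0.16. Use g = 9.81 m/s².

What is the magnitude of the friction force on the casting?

Normal force: N = m g cos θ = 65 × 9.81 × cos 27.2° = 567.1 N.
For equilibrium along the incline, friction must balance the weight component: f = m g sin θ = 291.5 N up the slope.
The static-friction ceiling is μ_s N = 0.21 × 567.1 = 119.1 N.
|291.5| exceeds 119.1 N, so the casting slips down-slope; friction is kinetic, f = μ_k N = 0.16×567.1 = 90.7 N.

f ≈ 90.7 N (up the incline)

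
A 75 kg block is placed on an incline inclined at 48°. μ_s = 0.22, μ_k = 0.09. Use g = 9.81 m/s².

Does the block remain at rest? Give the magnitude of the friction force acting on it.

N = m g cos θ = 492 N.
Down-slope weight component: m g sin θ = 547 N.
μ_s N = 108 N.
547 > 108 N, so it slides; kinetic friction f = μ_k N = 0.09×492 = 44.3 N.

f ≈ 44.3 N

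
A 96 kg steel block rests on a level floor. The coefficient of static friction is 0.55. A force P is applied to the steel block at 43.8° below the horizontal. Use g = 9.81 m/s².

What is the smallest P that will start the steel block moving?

P ≈ 1520 N

N = m g + P sin α (the push presses the steel block into the level floor).
At impending slip, P cos α = μ_s N = μ_s (m g + P sin α).
Solving: P (cos α − μ_s sin α) = μ_s m g → P = 0.55×942/(cos 43.8° − 0.55 sin 43.8°) = 518/0.3411 = 1520 N.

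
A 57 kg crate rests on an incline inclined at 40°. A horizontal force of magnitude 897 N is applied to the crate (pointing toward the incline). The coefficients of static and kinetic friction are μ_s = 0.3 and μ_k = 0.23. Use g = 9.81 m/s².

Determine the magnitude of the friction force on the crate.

The horizontal push has a component P sin θ into the surface, so N = m g cos θ + P sin θ = 428.3 + 576.6 = 1005 N.
Along the incline, the net driving force (taking up-slope positive) is P cos θ − m g sin θ = 687.1 − 359.4 = 327.7 N, so equilibrium requires friction f = -327.7 N (down-slope).
Maximum static friction: μ_s N = 0.3 × 1005 = 301.5 N.
The required 327.7 N exceeds the static limit, so the crate slides up-slope and f = μ_k N = 0.23×1005 = 231 N.

f ≈ 231 N (down the incline)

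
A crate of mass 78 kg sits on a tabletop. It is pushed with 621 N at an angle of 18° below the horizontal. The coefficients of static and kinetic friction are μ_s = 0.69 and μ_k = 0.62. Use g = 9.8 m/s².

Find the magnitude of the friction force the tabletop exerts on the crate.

f ≈ 591 N

The vertical component of P adds to the normal force: N = m g + P sin α = 764.4 + 191.9 = 956.3 N.
Horizontally, friction must balance P cos α = 590.6 N.
The static-friction limit is μ_s N = 659.8 N.
590.6 ≤ 659.8 N → static; friction equals the required 591 N.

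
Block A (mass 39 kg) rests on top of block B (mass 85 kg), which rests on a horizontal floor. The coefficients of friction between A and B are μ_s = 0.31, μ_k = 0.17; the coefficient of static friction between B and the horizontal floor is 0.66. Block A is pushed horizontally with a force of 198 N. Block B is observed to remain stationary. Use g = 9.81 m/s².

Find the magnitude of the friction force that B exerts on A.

f ≈ 65 N

Normal force at the A–B interface: N₁ = m_A g = 382.6 N.
Maximum static friction on A from B: μ_s N₁ = 0.31×382.6 = 118.6 N.
P = 198 N exceeds that limit, so A slips over B and the interface friction becomes kinetic: f₁ = μ_k N₁ = 0.17×382.6 = 65 N.
By Newton's third law B feels 65 N forward from A. With B stationary, the floor's static friction on B balances it: f₂ = 65 N (well within μ_s(m_A+m_B)g = 802.9 N).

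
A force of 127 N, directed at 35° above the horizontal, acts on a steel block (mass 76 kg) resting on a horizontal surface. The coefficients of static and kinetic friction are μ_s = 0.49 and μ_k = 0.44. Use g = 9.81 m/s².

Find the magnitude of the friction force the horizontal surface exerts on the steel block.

N = m g − P sin α = 745.6 − 127×sin 35° = 672.7 N.
For equilibrium, f = P cos α = 127×cos 35° = 104 N.
μ_s N = 0.49 × 672.7 = 329.6 N.
104 ≤ 329.6 N → static; friction equals the required 104 N.

f ≈ 104 N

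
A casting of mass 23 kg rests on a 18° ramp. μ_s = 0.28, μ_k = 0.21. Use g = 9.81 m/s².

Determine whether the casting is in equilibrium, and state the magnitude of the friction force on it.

f ≈ 45.1 N

N = m g cos θ = 215 N.
Down-slope weight component: m g sin θ = 69.7 N.
μ_s N = 60.1 N.
69.7 > 60.1 N, so it slides; kinetic friction f = μ_k N = 0.21×215 = 45.1 N.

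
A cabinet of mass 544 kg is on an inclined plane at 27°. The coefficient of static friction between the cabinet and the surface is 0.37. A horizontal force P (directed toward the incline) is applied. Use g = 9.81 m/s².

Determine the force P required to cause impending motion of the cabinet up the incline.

At impending motion up the slope, friction acts down-slope at its limit: f = μ_s N.
Perpendicular to the incline: N = m g cos θ + P sin θ.
Along the incline: P cos θ = m g sin θ + μ_s N = m g sin θ + μ_s (m g cos θ + P sin θ).
Solving, P (cos θ − μ_s sin θ) = m g (sin θ + μ_s cos θ), so P = 544×9.81×(sin 27° + 0.37 cos 27°)/(cos 27° − 0.37 sin 27°) = 5340×0.7837/0.723 = 5780 N.

P ≈ 5780 N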